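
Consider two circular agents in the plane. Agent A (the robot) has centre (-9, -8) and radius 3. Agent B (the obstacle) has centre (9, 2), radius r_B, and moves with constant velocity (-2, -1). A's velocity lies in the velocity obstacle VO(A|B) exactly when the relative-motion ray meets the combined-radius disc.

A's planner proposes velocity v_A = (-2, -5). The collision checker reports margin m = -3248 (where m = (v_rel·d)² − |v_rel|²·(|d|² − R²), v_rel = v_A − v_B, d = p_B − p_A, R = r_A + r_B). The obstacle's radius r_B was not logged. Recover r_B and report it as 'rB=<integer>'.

m = -3248
d = (18, 10);  v_rel = (0, -4),  |v_rel|² = 16
v_rel×d = (0)·(10) − (-4)·(18) = 72
since m = R²·16 − 72²:  R² = (5184 + -3248) / 16 = 121
R = √121 = 11  ⇒  r_B = 11 − 3 = 8

rB=8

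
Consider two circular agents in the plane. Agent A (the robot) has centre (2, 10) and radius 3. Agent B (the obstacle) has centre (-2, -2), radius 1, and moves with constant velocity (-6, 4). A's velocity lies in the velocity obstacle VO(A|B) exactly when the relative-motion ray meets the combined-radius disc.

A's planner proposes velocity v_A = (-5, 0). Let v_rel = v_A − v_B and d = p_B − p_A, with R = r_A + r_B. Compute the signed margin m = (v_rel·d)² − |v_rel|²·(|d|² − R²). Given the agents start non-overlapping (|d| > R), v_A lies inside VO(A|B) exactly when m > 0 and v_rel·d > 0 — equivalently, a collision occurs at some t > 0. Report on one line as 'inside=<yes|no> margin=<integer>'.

d = (-4, -12),  |d|² = 160;  R = 3+1 = 4,  c = 160−4² = 144
v_rel = (1, -4),  |v_rel|² = 17;  v_rel·d = (1)·(-4) + (-4)·(-12) = 44
17·t² − 88·t + 144 = 0  ⇒  m = 44² − 17·144 = -512
m = -512 < 0,  v_rel·d = 44 > 0  ⇒  outside

inside=no margin=-512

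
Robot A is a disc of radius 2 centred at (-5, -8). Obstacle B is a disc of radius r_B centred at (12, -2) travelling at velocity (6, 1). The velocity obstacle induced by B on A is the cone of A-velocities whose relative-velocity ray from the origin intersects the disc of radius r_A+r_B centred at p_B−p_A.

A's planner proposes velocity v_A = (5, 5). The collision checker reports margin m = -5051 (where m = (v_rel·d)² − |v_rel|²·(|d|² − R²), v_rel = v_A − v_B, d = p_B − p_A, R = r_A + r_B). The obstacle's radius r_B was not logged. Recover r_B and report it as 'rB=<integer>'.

m = -5051
d = (17, 6);  v_rel = (-1, 4),  |v_rel|² = 17
v_rel×d = (-1)·(6) − (4)·(17) = -74
since m = R²·17 − (-74)²:  R² = (5476 + -5051) / 17 = 25
R = √25 = 5  ⇒  r_B = 5 − 2 = 3

rB=3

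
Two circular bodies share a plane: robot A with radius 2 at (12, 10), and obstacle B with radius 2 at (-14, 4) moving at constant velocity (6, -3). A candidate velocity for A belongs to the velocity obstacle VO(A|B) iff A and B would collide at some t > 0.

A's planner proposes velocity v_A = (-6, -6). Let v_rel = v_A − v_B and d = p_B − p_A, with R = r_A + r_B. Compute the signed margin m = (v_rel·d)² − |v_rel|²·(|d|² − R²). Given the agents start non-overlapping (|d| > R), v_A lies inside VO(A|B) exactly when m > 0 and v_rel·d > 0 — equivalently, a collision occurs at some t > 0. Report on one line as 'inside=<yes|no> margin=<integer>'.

d = (-26, -6),  |d|² = 712;  R = 2+2 = 4,  c = 712−4² = 696
v_rel = (-12, -3),  |v_rel|² = 153;  v_rel·d = (-12)·(-26) + (-3)·(-6) = 330
153·t² − 660·t + 696 = 0  ⇒  m = 330² − 153·696 = 2412
m = 2412 > 0,  v_rel·d = 330 > 0  ⇒  inside

inside=yes margin=2412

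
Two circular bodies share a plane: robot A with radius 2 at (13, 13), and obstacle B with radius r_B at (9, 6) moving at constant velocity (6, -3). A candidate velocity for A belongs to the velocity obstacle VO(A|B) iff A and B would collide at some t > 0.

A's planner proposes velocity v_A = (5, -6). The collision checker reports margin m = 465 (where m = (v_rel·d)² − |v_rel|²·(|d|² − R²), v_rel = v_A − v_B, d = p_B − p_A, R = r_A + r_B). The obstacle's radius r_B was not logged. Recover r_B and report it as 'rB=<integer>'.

m = 465
d = (-4, -7);  v_rel = (-1, -3),  |v_rel|² = 10
v_rel×d = (-1)·(-7) − (-3)·(-4) = -5
since m = R²·10 − (-5)²:  R² = (25 + 465) / 10 = 49
R = √49 = 7  ⇒  r_B = 7 − 2 = 5

rB=5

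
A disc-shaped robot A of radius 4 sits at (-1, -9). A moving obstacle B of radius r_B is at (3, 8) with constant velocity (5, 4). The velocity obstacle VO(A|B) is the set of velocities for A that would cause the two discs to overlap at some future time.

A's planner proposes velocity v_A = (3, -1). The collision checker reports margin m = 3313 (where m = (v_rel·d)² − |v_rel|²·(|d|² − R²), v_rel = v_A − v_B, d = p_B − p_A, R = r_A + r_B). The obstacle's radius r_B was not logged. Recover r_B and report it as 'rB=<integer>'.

m = 3313
d = (4, 17);  v_rel = (-2, -5),  |v_rel|² = 29
v_rel×d = (-2)·(17) − (-5)·(4) = -14
since m = R²·29 − (-14)²:  R² = (196 + 3313) / 29 = 121
R = √121 = 11  ⇒  r_B = 11 − 4 = 7

rB=7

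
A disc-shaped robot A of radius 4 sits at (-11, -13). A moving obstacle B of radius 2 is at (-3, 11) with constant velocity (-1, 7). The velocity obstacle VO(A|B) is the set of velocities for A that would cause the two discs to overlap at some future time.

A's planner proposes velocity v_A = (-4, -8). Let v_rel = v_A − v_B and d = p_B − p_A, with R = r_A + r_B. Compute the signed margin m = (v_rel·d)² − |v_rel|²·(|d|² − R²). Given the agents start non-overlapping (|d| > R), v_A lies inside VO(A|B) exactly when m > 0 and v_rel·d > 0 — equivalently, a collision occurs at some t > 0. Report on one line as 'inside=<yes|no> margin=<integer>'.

d = (8, 24),  |d|² = 640;  R = 4+2 = 6,  c = 640−6² = 604
v_rel = (-3, -15),  |v_rel|² = 234;  v_rel·d = (-3)·(8) + (-15)·(24) = -384
234·t² + 768·t + 604 = 0  ⇒  m = (-384)² − 234·604 = 6120
m = 6120 > 0,  v_rel·d = -384 < 0  ⇒  outside

inside=no margin=6120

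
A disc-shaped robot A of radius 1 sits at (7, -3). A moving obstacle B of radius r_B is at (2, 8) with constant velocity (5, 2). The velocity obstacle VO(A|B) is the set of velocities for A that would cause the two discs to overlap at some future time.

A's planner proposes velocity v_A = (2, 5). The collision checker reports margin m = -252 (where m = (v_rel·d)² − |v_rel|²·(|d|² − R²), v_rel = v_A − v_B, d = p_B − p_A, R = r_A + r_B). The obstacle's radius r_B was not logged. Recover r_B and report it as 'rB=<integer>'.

m = -252
d = (-5, 11);  v_rel = (-3, 3),  |v_rel|² = 18
v_rel×d = (-3)·(11) − (3)·(-5) = -18
since m = R²·18 − (-18)²:  R² = (324 + -252) / 18 = 4
R = √4 = 2  ⇒  r_B = 2 − 1 = 1

rB=1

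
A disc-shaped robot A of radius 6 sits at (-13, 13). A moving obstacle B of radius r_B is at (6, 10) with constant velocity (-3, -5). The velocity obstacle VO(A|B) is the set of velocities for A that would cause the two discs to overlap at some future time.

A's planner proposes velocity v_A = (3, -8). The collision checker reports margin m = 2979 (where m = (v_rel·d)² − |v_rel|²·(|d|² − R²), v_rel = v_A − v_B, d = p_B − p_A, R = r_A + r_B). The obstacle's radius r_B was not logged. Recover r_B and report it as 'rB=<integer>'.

m = 2979
d = (19, -3);  v_rel = (6, -3),  |v_rel|² = 45
v_rel×d = (6)·(-3) − (-3)·(19) = 39
since m = R²·45 − 39²:  R² = (1521 + 2979) / 45 = 100
R = √100 = 10  ⇒  r_B = 10 − 6 = 4

rB=4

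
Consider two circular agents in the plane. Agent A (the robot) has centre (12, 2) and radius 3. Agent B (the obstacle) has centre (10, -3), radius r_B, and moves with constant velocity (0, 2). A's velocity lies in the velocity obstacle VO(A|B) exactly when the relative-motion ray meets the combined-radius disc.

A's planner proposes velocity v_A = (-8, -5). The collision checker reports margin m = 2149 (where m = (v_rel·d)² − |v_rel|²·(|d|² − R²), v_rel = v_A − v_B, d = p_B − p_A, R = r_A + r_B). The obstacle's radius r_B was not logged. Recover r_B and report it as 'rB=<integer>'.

m = 2149
d = (-2, -5);  v_rel = (-8, -7),  |v_rel|² = 113
v_rel×d = (-8)·(-5) − (-7)·(-2) = 26
since m = R²·113 − 26²:  R² = (676 + 2149) / 113 = 25
R = √25 = 5  ⇒  r_B = 5 − 3 = 2

rB=2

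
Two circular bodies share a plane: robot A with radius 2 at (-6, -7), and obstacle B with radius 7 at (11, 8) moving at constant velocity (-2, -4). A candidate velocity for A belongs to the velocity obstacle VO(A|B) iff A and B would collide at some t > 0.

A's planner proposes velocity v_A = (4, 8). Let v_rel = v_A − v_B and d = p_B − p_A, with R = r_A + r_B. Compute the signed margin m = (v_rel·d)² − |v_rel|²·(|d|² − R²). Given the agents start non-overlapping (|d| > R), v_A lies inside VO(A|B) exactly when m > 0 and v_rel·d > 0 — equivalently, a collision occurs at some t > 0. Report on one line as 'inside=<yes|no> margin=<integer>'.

d = (17, 15),  |d|² = 514;  R = 2+7 = 9,  c = 514−9² = 433
v_rel = (6, 12),  |v_rel|² = 180;  v_rel·d = (6)·(17) + (12)·(15) = 282
180·t² − 564·t + 433 = 0  ⇒  m = 282² − 180·433 = 1584
m = 1584 > 0,  v_rel·d = 282 > 0  ⇒  inside

inside=yes margin=1584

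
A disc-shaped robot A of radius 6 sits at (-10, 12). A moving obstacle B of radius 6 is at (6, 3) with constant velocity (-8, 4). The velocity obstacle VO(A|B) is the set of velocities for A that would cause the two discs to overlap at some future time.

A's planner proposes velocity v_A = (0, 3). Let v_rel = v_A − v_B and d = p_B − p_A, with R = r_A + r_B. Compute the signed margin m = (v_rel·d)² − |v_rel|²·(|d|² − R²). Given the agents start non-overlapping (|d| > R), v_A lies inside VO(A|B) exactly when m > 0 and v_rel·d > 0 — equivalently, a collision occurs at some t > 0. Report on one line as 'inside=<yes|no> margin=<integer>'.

d = (16, -9),  |d|² = 337;  R = 6+6 = 12,  c = 337−12² = 193
v_rel = (8, -1),  |v_rel|² = 65;  v_rel·d = (8)·(16) + (-1)·(-9) = 137
65·t² − 274·t + 193 = 0  ⇒  m = 137² − 65·193 = 6224
m = 6224 > 0,  v_rel·d = 137 > 0  ⇒  inside

inside=yes margin=6224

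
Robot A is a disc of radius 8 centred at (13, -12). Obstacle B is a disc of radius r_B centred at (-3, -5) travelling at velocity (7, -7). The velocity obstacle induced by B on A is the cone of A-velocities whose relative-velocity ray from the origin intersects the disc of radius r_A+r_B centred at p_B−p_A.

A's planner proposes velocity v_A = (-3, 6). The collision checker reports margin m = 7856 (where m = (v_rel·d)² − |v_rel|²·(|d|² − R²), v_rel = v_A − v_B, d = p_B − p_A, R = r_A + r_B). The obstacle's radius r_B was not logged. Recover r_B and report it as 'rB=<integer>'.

m = 7856
d = (-16, 7);  v_rel = (-10, 13),  |v_rel|² = 269
v_rel×d = (-10)·(7) − (13)·(-16) = 138
since m = R²·269 − 138²:  R² = (19044 + 7856) / 269 = 100
R = √100 = 10  ⇒  r_B = 10 − 8 = 2

rB=2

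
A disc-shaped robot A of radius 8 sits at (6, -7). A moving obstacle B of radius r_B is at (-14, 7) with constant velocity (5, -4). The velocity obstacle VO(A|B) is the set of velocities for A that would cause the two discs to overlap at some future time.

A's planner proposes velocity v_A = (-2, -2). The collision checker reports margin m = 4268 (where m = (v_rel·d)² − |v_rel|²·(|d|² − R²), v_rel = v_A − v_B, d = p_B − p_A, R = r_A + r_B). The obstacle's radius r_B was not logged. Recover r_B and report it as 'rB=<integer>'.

m = 4268
d = (-20, 14);  v_rel = (-7, 2),  |v_rel|² = 53
v_rel×d = (-7)·(14) − (2)·(-20) = -58
since m = R²·53 − (-58)²:  R² = (3364 + 4268) / 53 = 144
R = √144 = 12  ⇒  r_B = 12 − 8 = 4

rB=4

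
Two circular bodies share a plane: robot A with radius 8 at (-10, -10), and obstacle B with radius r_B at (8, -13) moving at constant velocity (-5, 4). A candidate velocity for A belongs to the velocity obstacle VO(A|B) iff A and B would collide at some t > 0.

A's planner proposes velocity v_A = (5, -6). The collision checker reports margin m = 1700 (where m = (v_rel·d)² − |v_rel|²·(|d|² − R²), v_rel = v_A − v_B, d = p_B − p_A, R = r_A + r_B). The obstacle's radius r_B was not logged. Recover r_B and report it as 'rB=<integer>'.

m = 1700
d = (18, -3);  v_rel = (10, -10),  |v_rel|² = 200
v_rel×d = (10)·(-3) − (-10)·(18) = 150
since m = R²·200 − 150²:  R² = (22500 + 1700) / 200 = 121
R = √121 = 11  ⇒  r_B = 11 − 8 = 3

rB=3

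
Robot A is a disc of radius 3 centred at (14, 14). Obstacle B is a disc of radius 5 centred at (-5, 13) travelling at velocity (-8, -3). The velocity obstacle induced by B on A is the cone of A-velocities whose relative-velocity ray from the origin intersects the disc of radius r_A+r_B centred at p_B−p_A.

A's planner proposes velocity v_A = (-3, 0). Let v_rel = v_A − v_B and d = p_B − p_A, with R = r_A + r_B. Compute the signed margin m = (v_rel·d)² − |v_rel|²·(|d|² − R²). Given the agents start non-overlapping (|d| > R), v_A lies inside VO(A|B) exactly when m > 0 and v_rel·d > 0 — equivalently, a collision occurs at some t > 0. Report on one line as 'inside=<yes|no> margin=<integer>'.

d = (-19, -1),  |d|² = 362;  R = 3+5 = 8,  c = 362−8² = 298
v_rel = (5, 3),  |v_rel|² = 34;  v_rel·d = (5)·(-19) + (3)·(-1) = -98
34·t² + 196·t + 298 = 0  ⇒  m = (-98)² − 34·298 = -528
m = -528 < 0,  v_rel·d = -98 < 0  ⇒  outside

inside=no margin=-528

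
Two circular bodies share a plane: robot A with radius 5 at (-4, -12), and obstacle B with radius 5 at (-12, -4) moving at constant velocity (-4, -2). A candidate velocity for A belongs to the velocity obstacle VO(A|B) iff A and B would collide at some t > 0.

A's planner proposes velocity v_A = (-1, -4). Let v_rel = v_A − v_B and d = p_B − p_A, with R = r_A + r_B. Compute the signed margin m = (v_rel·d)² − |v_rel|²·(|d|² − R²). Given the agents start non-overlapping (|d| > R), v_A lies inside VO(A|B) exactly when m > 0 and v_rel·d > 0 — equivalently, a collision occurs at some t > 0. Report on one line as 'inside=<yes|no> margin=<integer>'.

d = (-8, 8),  |d|² = 128;  R = 5+5 = 10,  c = 128−10² = 28
v_rel = (3, -2),  |v_rel|² = 13;  v_rel·d = (3)·(-8) + (-2)·(8) = -40
13·t² + 80·t + 28 = 0  ⇒  m = (-40)² − 13·28 = 1236
m = 1236 > 0,  v_rel·d = -40 < 0  ⇒  outside

inside=no margin=1236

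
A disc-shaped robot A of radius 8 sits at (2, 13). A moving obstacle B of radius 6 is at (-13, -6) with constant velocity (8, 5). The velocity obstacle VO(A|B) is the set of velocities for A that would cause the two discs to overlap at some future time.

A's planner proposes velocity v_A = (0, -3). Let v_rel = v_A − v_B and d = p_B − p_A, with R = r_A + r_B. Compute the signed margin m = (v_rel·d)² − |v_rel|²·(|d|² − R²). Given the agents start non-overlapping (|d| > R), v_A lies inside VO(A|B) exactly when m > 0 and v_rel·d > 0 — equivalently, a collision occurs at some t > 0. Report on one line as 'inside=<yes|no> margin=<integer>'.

d = (-15, -19),  |d|² = 586;  R = 8+6 = 14,  c = 586−14² = 390
v_rel = (-8, -8),  |v_rel|² = 128;  v_rel·d = (-8)·(-15) + (-8)·(-19) = 272
128·t² − 544·t + 390 = 0  ⇒  m = 272² − 128·390 = 24064
m = 24064 > 0,  v_rel·d = 272 > 0  ⇒  inside

inside=yes margin=24064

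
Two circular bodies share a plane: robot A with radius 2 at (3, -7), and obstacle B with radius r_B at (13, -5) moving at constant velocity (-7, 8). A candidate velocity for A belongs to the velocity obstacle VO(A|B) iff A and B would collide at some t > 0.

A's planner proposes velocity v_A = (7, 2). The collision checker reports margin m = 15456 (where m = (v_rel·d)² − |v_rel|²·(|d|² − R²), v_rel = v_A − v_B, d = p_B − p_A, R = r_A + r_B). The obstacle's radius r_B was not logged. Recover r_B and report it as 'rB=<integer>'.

m = 15456
d = (10, 2);  v_rel = (14, -6),  |v_rel|² = 232
v_rel×d = (14)·(2) − (-6)·(10) = 88
since m = R²·232 − 88²:  R² = (7744 + 15456) / 232 = 100
R = √100 = 10  ⇒  r_B = 10 − 2 = 8

rB=8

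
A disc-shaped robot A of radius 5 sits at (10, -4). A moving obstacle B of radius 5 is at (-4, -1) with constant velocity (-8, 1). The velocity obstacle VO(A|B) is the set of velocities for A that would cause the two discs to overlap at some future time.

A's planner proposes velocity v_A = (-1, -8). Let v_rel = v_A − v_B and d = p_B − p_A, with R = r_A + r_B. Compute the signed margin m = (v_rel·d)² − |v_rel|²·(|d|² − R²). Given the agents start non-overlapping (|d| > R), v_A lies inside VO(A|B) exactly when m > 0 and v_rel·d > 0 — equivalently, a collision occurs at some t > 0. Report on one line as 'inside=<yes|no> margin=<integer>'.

d = (-14, 3),  |d|² = 205;  R = 5+5 = 10,  c = 205−10² = 105
v_rel = (7, -9),  |v_rel|² = 130;  v_rel·d = (7)·(-14) + (-9)·(3) = -125
130·t² + 250·t + 105 = 0  ⇒  m = (-125)² − 130·105 = 1975
m = 1975 > 0,  v_rel·d = -125 < 0  ⇒  outside

inside=no margin=1975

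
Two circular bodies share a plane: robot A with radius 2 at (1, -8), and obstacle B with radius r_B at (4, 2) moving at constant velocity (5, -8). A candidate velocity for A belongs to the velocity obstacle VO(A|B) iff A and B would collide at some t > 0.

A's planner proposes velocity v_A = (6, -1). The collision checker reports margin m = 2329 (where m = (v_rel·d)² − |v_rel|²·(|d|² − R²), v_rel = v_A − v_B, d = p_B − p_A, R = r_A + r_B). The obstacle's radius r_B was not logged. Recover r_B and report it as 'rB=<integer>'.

m = 2329
d = (3, 10);  v_rel = (1, 7),  |v_rel|² = 50
v_rel×d = (1)·(10) − (7)·(3) = -11
since m = R²·50 − (-11)²:  R² = (121 + 2329) / 50 = 49
R = √49 = 7  ⇒  r_B = 7 − 2 = 5

rB=5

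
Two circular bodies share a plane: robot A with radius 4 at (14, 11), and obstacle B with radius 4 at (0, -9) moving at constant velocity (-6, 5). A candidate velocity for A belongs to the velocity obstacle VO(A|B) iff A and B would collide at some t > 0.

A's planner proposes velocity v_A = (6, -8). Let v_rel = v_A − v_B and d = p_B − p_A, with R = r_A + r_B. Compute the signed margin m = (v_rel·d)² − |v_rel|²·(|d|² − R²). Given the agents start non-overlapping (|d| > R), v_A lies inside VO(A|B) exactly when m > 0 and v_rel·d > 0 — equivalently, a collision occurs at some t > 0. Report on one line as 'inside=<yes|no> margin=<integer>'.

d = (-14, -20),  |d|² = 596;  R = 4+4 = 8,  c = 596−8² = 532
v_rel = (12, -13),  |v_rel|² = 313;  v_rel·d = (12)·(-14) + (-13)·(-20) = 92
313·t² − 184·t + 532 = 0  ⇒  m = 92² − 313·532 = -158052
m = -158052 < 0,  v_rel·d = 92 > 0  ⇒  outside

inside=no margin=-158052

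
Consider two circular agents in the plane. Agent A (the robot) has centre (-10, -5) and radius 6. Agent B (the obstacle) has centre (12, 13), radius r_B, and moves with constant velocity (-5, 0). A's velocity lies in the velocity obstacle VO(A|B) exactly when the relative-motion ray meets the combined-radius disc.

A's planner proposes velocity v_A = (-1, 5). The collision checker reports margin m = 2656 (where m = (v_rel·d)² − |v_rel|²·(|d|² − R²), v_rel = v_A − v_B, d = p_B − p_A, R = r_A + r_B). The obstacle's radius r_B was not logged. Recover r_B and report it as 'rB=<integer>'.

m = 2656
d = (22, 18);  v_rel = (4, 5),  |v_rel|² = 41
v_rel×d = (4)·(18) − (5)·(22) = -38
since m = R²·41 − (-38)²:  R² = (1444 + 2656) / 41 = 100
R = √100 = 10  ⇒  r_B = 10 − 6 = 4

rB=4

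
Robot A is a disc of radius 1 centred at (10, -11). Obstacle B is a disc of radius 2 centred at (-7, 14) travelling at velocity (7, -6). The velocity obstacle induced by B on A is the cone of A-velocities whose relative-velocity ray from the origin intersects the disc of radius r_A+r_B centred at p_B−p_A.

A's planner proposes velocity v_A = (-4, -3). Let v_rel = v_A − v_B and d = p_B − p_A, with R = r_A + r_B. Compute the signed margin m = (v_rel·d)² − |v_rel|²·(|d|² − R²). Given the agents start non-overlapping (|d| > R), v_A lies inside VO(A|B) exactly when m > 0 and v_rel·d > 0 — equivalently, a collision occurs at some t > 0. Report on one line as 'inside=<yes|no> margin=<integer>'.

d = (-17, 25),  |d|² = 914;  R = 1+2 = 3,  c = 914−3² = 905
v_rel = (-11, 3),  |v_rel|² = 130;  v_rel·d = (-11)·(-17) + (3)·(25) = 262
130·t² − 524·t + 905 = 0  ⇒  m = 262² − 130·905 = -49006
m = -49006 < 0,  v_rel·d = 262 > 0  ⇒  outside

inside=no margin=-49006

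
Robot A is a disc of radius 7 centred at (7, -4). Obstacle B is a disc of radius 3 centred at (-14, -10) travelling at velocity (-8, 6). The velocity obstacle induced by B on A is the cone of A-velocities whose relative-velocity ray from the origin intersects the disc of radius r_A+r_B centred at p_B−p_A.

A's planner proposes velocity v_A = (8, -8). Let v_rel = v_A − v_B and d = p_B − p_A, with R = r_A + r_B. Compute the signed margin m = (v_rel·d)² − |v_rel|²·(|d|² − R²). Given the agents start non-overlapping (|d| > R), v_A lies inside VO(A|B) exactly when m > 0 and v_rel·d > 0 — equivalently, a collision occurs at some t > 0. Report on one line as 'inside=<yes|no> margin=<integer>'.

d = (-21, -6),  |d|² = 477;  R = 7+3 = 10,  c = 477−10² = 377
v_rel = (16, -14),  |v_rel|² = 452;  v_rel·d = (16)·(-21) + (-14)·(-6) = -252
452·t² + 504·t + 377 = 0  ⇒  m = (-252)² − 452·377 = -106900
m = -106900 < 0,  v_rel·d = -252 < 0  ⇒  outside

inside=no margin=-106900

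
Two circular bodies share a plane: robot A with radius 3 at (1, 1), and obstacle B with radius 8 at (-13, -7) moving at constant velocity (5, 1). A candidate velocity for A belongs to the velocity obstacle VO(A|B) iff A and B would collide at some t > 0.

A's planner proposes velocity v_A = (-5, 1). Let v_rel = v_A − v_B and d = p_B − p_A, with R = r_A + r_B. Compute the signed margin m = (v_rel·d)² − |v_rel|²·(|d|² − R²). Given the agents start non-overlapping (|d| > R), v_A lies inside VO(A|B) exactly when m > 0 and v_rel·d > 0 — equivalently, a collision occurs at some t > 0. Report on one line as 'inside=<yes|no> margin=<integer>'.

d = (-14, -8),  |d|² = 260;  R = 3+8 = 11,  c = 260−11² = 139
v_rel = (-10, 0),  |v_rel|² = 100;  v_rel·d = (-10)·(-14) + (0)·(-8) = 140
100·t² − 280·t + 139 = 0  ⇒  m = 140² − 100·139 = 5700
m = 5700 > 0,  v_rel·d = 140 > 0  ⇒  inside

inside=yes margin=5700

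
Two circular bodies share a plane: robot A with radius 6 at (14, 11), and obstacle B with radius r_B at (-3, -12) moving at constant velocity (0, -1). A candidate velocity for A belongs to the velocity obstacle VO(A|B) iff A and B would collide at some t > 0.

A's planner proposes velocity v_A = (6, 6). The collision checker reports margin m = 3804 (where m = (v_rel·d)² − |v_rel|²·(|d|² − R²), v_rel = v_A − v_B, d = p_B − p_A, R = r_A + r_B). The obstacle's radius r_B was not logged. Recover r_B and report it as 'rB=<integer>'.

m = 3804
d = (-17, -23);  v_rel = (6, 7),  |v_rel|² = 85
v_rel×d = (6)·(-23) − (7)·(-17) = -19
since m = R²·85 − (-19)²:  R² = (361 + 3804) / 85 = 49
R = √49 = 7  ⇒  r_B = 7 − 6 = 1

rB=1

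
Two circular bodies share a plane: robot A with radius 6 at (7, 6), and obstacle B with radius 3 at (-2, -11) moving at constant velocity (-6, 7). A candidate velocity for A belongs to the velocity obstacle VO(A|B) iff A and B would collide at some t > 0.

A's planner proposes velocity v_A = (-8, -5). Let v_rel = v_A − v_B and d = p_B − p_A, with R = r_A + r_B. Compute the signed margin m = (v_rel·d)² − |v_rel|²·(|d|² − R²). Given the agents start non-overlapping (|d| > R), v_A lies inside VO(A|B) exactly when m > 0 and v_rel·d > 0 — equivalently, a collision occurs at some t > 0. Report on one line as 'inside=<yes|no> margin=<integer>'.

d = (-9, -17),  |d|² = 370;  R = 6+3 = 9,  c = 370−9² = 289
v_rel = (-2, -12),  |v_rel|² = 148;  v_rel·d = (-2)·(-9) + (-12)·(-17) = 222
148·t² − 444·t + 289 = 0  ⇒  m = 222² − 148·289 = 6512
m = 6512 > 0,  v_rel·d = 222 > 0  ⇒  inside

inside=yes margin=6512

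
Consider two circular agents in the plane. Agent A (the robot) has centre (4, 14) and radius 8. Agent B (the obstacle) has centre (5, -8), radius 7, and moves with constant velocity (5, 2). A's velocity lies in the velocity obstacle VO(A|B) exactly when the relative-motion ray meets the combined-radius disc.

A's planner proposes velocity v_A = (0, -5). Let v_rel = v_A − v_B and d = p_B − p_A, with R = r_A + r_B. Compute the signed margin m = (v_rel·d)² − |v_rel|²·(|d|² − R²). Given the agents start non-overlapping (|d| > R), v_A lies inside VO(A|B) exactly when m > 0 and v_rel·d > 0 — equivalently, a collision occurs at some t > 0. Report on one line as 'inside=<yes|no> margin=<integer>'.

d = (1, -22),  |d|² = 485;  R = 8+7 = 15,  c = 485−15² = 260
v_rel = (-5, -7),  |v_rel|² = 74;  v_rel·d = (-5)·(1) + (-7)·(-22) = 149
74·t² − 298·t + 260 = 0  ⇒  m = 149² − 74·260 = 2961
m = 2961 > 0,  v_rel·d = 149 > 0  ⇒  inside

inside=yes margin=2961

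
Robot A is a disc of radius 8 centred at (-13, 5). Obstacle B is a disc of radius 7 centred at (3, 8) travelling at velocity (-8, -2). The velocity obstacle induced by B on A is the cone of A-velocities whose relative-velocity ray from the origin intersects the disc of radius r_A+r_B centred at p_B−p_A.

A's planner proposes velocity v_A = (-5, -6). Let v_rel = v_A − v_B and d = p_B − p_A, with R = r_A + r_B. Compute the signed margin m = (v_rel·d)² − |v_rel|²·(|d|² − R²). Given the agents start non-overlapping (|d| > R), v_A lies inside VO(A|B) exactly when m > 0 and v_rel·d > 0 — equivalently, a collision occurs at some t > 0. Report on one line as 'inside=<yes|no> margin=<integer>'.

d = (16, 3),  |d|² = 265;  R = 8+7 = 15,  c = 265−15² = 40
v_rel = (3, -4),  |v_rel|² = 25;  v_rel·d = (3)·(16) + (-4)·(3) = 36
25·t² − 72·t + 40 = 0  ⇒  m = 36² − 25·40 = 296
m = 296 > 0,  v_rel·d = 36 > 0  ⇒  inside

inside=yes margin=296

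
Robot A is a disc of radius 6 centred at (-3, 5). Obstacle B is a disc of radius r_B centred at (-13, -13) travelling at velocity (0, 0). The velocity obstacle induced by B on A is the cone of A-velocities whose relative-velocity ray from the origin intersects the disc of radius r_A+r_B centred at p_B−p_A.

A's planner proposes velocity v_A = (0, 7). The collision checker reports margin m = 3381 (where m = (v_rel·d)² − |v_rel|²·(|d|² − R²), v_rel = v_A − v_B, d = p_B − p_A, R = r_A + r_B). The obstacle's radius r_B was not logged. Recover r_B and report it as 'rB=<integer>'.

m = 3381
d = (-10, -18);  v_rel = (0, 7),  |v_rel|² = 49
v_rel×d = (0)·(-18) − (7)·(-10) = 70
since m = R²·49 − 70²:  R² = (4900 + 3381) / 49 = 169
R = √169 = 13  ⇒  r_B = 13 − 6 = 7

rB=7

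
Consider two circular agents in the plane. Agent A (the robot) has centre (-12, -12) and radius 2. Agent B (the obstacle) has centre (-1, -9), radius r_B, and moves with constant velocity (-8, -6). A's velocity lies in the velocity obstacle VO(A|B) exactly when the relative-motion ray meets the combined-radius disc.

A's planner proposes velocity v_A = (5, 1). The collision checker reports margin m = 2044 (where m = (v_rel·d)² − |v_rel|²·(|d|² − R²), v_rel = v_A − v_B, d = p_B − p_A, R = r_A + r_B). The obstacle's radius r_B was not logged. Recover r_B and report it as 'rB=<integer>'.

m = 2044
d = (11, 3);  v_rel = (13, 7),  |v_rel|² = 218
v_rel×d = (13)·(3) − (7)·(11) = -38
since m = R²·218 − (-38)²:  R² = (1444 + 2044) / 218 = 16
R = √16 = 4  ⇒  r_B = 4 − 2 = 2

rB=2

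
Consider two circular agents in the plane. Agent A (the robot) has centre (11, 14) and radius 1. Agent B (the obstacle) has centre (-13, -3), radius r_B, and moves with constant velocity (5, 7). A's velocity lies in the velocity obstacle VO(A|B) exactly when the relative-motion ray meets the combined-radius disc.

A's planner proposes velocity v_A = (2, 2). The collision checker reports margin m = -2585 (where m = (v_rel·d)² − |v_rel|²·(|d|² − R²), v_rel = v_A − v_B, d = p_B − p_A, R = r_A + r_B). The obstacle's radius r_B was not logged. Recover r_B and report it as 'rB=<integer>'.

m = -2585
d = (-24, -17);  v_rel = (-3, -5),  |v_rel|² = 34
v_rel×d = (-3)·(-17) − (-5)·(-24) = -69
since m = R²·34 − (-69)²:  R² = (4761 + -2585) / 34 = 64
R = √64 = 8  ⇒  r_B = 8 − 1 = 7

rB=7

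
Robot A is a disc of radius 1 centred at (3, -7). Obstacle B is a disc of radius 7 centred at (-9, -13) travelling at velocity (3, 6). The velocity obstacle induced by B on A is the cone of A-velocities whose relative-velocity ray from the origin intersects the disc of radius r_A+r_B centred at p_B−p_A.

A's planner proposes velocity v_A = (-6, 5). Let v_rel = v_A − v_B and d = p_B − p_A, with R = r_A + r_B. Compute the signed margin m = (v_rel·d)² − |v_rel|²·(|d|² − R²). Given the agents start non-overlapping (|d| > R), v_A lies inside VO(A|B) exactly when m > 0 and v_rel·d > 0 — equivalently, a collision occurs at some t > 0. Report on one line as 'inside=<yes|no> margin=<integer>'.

d = (-12, -6),  |d|² = 180;  R = 1+7 = 8,  c = 180−8² = 116
v_rel = (-9, -1),  |v_rel|² = 82;  v_rel·d = (-9)·(-12) + (-1)·(-6) = 114
82·t² − 228·t + 116 = 0  ⇒  m = 114² − 82·116 = 3484
m = 3484 > 0,  v_rel·d = 114 > 0  ⇒  inside

inside=yes margin=3484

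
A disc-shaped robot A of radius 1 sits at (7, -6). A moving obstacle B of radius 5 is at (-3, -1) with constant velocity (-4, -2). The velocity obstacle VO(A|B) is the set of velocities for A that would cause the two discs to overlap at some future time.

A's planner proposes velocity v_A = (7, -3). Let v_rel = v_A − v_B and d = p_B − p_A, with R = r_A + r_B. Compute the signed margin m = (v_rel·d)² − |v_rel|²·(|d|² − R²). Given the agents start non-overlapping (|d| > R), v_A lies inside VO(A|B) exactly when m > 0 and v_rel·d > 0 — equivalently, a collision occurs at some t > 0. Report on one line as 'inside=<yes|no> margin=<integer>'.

d = (-10, 5),  |d|² = 125;  R = 1+5 = 6,  c = 125−6² = 89
v_rel = (11, -1),  |v_rel|² = 122;  v_rel·d = (11)·(-10) + (-1)·(5) = -115
122·t² + 230·t + 89 = 0  ⇒  m = (-115)² − 122·89 = 2367
m = 2367 > 0,  v_rel·d = -115 < 0  ⇒  outside

inside=no margin=2367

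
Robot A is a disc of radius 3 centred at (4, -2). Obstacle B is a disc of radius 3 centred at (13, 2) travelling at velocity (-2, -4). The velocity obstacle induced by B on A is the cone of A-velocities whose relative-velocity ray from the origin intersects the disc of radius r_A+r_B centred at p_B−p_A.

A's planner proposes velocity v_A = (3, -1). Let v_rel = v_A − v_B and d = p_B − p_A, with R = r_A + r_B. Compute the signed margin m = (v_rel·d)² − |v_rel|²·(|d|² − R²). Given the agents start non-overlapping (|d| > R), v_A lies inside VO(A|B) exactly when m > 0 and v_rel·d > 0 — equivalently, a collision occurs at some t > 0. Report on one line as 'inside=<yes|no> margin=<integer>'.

d = (9, 4),  |d|² = 97;  R = 3+3 = 6,  c = 97−6² = 61
v_rel = (5, 3),  |v_rel|² = 34;  v_rel·d = (5)·(9) + (3)·(4) = 57
34·t² − 114·t + 61 = 0  ⇒  m = 57² − 34·61 = 1175
m = 1175 > 0,  v_rel·d = 57 > 0  ⇒  inside

inside=yes margin=1175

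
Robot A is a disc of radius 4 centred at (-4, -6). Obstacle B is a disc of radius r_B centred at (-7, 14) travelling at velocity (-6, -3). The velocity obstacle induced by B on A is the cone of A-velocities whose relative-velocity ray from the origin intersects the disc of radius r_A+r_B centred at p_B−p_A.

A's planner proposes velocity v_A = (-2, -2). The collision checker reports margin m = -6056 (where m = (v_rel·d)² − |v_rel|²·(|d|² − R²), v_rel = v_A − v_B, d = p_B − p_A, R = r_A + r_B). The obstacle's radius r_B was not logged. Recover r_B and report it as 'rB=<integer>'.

m = -6056
d = (-3, 20);  v_rel = (4, 1),  |v_rel|² = 17
v_rel×d = (4)·(20) − (1)·(-3) = 83
since m = R²·17 − 83²:  R² = (6889 + -6056) / 17 = 49
R = √49 = 7  ⇒  r_B = 7 − 4 = 3

rB=3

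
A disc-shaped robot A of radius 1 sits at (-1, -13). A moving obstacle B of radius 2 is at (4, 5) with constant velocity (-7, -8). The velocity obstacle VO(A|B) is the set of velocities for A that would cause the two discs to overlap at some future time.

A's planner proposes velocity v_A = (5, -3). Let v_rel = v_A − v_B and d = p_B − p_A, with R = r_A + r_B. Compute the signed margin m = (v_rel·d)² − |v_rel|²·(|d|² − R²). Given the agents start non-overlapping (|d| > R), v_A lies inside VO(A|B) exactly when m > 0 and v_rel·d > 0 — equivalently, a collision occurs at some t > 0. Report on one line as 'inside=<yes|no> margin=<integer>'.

d = (5, 18),  |d|² = 349;  R = 1+2 = 3,  c = 349−3² = 340
v_rel = (12, 5),  |v_rel|² = 169;  v_rel·d = (12)·(5) + (5)·(18) = 150
169·t² − 300·t + 340 = 0  ⇒  m = 150² − 169·340 = -34960
m = -34960 < 0,  v_rel·d = 150 > 0  ⇒  outside

inside=no margin=-34960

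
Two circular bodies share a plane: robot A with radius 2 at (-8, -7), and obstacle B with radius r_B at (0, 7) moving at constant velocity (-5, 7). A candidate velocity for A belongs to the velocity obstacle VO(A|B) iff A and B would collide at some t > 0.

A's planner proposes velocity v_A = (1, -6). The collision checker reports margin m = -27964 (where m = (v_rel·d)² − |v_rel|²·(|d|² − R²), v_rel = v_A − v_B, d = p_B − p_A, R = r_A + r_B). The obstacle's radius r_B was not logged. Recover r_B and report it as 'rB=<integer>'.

m = -27964
d = (8, 14);  v_rel = (6, -13),  |v_rel|² = 205
v_rel×d = (6)·(14) − (-13)·(8) = 188
since m = R²·205 − 188²:  R² = (35344 + -27964) / 205 = 36
R = √36 = 6  ⇒  r_B = 6 − 2 = 4

rB=4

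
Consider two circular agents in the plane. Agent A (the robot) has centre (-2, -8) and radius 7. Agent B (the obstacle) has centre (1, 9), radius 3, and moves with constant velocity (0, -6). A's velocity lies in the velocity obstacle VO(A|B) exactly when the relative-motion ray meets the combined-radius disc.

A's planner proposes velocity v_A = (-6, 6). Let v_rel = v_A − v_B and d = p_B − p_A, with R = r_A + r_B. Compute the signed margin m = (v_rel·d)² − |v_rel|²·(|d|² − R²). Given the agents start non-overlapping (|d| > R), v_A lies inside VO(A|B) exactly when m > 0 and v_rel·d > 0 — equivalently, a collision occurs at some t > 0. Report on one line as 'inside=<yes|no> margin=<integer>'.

d = (3, 17),  |d|² = 298;  R = 7+3 = 10,  c = 298−10² = 198
v_rel = (-6, 12),  |v_rel|² = 180;  v_rel·d = (-6)·(3) + (12)·(17) = 186
180·t² − 372·t + 198 = 0  ⇒  m = 186² − 180·198 = -1044
m = -1044 < 0,  v_rel·d = 186 > 0  ⇒  outside

inside=no margin=-1044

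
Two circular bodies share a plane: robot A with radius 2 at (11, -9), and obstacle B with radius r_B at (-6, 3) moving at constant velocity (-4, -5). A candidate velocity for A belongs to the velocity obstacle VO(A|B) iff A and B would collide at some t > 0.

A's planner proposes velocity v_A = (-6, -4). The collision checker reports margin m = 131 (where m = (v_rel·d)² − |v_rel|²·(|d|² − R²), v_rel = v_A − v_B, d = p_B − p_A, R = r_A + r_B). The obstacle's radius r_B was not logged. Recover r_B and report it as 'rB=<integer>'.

m = 131
d = (-17, 12);  v_rel = (-2, 1),  |v_rel|² = 5
v_rel×d = (-2)·(12) − (1)·(-17) = -7
since m = R²·5 − (-7)²:  R² = (49 + 131) / 5 = 36
R = √36 = 6  ⇒  r_B = 6 − 2 = 4

rB=4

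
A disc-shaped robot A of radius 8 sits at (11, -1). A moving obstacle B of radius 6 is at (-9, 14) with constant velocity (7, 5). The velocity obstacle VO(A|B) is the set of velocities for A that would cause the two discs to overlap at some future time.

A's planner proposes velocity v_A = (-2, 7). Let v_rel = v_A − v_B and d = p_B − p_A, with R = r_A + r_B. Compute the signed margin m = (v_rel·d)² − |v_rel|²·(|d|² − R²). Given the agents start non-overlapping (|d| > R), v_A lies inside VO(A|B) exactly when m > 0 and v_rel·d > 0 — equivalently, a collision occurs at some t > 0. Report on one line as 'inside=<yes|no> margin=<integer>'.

d = (-20, 15),  |d|² = 625;  R = 8+6 = 14,  c = 625−14² = 429
v_rel = (-9, 2),  |v_rel|² = 85;  v_rel·d = (-9)·(-20) + (2)·(15) = 210
85·t² − 420·t + 429 = 0  ⇒  m = 210² − 85·429 = 7635
m = 7635 > 0,  v_rel·d = 210 > 0  ⇒  inside

inside=yes margin=7635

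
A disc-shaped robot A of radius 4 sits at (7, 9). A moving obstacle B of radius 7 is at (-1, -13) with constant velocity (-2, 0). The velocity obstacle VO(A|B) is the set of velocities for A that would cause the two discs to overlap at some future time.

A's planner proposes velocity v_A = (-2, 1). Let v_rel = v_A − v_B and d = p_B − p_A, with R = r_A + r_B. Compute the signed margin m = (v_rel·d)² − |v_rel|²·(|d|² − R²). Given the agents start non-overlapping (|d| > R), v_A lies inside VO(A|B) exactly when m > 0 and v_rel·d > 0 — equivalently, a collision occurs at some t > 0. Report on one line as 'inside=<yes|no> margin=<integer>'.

d = (-8, -22),  |d|² = 548;  R = 4+7 = 11,  c = 548−11² = 427
v_rel = (0, 1),  |v_rel|² = 1;  v_rel·d = (0)·(-8) + (1)·(-22) = -22
1·t² + 44·t + 427 = 0  ⇒  m = (-22)² − 1·427 = 57
m = 57 > 0,  v_rel·d = -22 < 0  ⇒  outside

inside=no margin=57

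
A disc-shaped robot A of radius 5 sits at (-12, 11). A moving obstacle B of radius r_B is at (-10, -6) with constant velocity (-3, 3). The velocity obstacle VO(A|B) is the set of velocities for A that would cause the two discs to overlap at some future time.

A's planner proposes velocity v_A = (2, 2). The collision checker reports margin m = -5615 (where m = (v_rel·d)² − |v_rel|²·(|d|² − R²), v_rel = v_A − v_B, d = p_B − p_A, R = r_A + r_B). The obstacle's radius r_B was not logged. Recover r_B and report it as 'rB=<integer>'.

m = -5615
d = (2, -17);  v_rel = (5, -1),  |v_rel|² = 26
v_rel×d = (5)·(-17) − (-1)·(2) = -83
since m = R²·26 − (-83)²:  R² = (6889 + -5615) / 26 = 49
R = √49 = 7  ⇒  r_B = 7 − 5 = 2

rB=2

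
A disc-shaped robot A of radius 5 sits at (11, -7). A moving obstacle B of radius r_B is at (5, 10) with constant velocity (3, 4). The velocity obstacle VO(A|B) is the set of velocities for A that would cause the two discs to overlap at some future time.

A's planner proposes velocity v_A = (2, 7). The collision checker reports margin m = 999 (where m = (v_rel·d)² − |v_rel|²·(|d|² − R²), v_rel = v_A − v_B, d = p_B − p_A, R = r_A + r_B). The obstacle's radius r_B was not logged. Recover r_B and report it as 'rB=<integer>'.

m = 999
d = (-6, 17);  v_rel = (-1, 3),  |v_rel|² = 10
v_rel×d = (-1)·(17) − (3)·(-6) = 1
since m = R²·10 − 1²:  R² = (1 + 999) / 10 = 100
R = √100 = 10  ⇒  r_B = 10 − 5 = 5

rB=5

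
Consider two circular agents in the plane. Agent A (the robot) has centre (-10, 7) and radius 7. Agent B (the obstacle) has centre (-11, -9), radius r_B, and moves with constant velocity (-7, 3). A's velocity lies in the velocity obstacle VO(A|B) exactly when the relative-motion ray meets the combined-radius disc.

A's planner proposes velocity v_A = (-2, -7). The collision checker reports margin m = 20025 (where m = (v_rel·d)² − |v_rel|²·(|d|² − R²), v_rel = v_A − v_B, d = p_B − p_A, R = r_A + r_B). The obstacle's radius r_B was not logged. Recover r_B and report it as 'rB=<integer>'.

m = 20025
d = (-1, -16);  v_rel = (5, -10),  |v_rel|² = 125
v_rel×d = (5)·(-16) − (-10)·(-1) = -90
since m = R²·125 − (-90)²:  R² = (8100 + 20025) / 125 = 225
R = √225 = 15  ⇒  r_B = 15 − 7 = 8

rB=8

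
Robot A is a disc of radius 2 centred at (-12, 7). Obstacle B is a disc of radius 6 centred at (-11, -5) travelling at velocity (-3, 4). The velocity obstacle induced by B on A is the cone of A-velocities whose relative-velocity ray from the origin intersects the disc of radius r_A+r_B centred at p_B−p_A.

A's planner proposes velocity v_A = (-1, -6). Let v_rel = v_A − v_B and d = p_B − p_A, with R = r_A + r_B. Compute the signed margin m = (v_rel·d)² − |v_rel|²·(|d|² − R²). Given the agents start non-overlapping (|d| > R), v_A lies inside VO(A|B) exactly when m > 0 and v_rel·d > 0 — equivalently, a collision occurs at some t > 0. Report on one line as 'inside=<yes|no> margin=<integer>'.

d = (1, -12),  |d|² = 145;  R = 2+6 = 8,  c = 145−8² = 81
v_rel = (2, -10),  |v_rel|² = 104;  v_rel·d = (2)·(1) + (-10)·(-12) = 122
104·t² − 244·t + 81 = 0  ⇒  m = 122² − 104·81 = 6460
m = 6460 > 0,  v_rel·d = 122 > 0  ⇒  inside

inside=yes margin=6460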